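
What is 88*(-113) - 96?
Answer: -10040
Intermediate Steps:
88*(-113) - 96 = -9944 - 96 = -10040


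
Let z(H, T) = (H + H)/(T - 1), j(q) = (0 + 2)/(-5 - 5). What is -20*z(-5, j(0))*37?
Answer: -18500/3 ≈ -6166.7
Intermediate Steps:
j(q) = -1/5 (j(q) = 2/(-10) = 2*(-1/10) = -1/5)
z(H, T) = 2*H/(-1 + T) (z(H, T) = (2*H)/(-1 + T) = 2*H/(-1 + T))
-20*z(-5, j(0))*37 = -40*(-5)/(-1 - 1/5)*37 = -40*(-5)/(-6/5)*37 = -40*(-5)*(-5)/6*37 = -20*25/3*37 = -500/3*37 = -18500/3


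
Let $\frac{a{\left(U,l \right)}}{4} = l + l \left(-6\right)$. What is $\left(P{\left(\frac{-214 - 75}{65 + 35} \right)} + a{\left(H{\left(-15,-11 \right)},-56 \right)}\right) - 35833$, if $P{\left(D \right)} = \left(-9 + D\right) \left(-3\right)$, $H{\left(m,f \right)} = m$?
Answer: $- \frac{3467733}{100} \approx -34677.0$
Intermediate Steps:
$a{\left(U,l \right)} = - 20 l$ ($a{\left(U,l \right)} = 4 \left(l + l \left(-6\right)\right) = 4 \left(l - 6 l\right) = 4 \left(- 5 l\right) = - 20 l$)
$P{\left(D \right)} = 27 - 3 D$
$\left(P{\left(\frac{-214 - 75}{65 + 35} \right)} + a{\left(H{\left(-15,-11 \right)},-56 \right)}\right) - 35833 = \left(\left(27 - 3 \frac{-214 - 75}{65 + 35}\right) - -1120\right) - 35833 = \left(\left(27 - 3 \left(- \frac{289}{100}\right)\right) + 1120\right) - 35833 = \left(\left(27 - 3 \left(\left(-289\right) \frac{1}{100}\right)\right) + 1120\right) - 35833 = \left(\left(27 - - \frac{867}{100}\right) + 1120\right) - 35833 = \left(\left(27 + \frac{867}{100}\right) + 1120\right) - 35833 = \left(\frac{3567}{100} + 1120\right) - 35833 = \frac{115567}{100} - 35833 = - \frac{3467733}{100}$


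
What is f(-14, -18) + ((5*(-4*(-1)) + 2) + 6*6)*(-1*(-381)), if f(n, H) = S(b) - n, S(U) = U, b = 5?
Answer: 22117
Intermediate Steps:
f(n, H) = 5 - n
f(-14, -18) + ((5*(-4*(-1)) + 2) + 6*6)*(-1*(-381)) = (5 - 1*(-14)) + ((5*(-4*(-1)) + 2) + 6*6)*(-1*(-381)) = (5 + 14) + ((5*4 + 2) + 36)*381 = 19 + ((20 + 2) + 36)*381 = 19 + (22 + 36)*381 = 19 + 58*381 = 19 + 22098 = 22117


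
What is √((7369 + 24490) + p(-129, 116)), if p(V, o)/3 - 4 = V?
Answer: 2*√7871 ≈ 177.44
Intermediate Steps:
p(V, o) = 12 + 3*V
√((7369 + 24490) + p(-129, 116)) = √((7369 + 24490) + (12 + 3*(-129))) = √(31859 + (12 - 387)) = √(31859 - 375) = √31484 = 2*√7871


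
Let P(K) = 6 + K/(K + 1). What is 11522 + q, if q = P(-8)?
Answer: 80704/7 ≈ 11529.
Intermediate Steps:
P(K) = 6 + K/(1 + K)
q = 50/7 (q = (6 + 7*(-8))/(1 - 8) = (6 - 56)/(-7) = -⅐*(-50) = 50/7 ≈ 7.1429)
11522 + q = 11522 + 50/7 = 80704/7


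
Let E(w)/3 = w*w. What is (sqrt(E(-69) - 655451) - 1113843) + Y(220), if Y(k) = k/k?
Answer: -1113842 + 4*I*sqrt(40073) ≈ -1.1138e+6 + 800.73*I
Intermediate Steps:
Y(k) = 1
E(w) = 3*w**2 (E(w) = 3*(w*w) = 3*w**2)
(sqrt(E(-69) - 655451) - 1113843) + Y(220) = (sqrt(3*(-69)**2 - 655451) - 1113843) + 1 = (sqrt(3*4761 - 655451) - 1113843) + 1 = (sqrt(14283 - 655451) - 1113843) + 1 = (sqrt(-641168) - 1113843) + 1 = (4*I*sqrt(40073) - 1113843) + 1 = (-1113843 + 4*I*sqrt(40073)) + 1 = -1113842 + 4*I*sqrt(40073)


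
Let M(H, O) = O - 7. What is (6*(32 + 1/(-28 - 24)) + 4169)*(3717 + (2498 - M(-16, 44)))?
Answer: 350240087/13 ≈ 2.6942e+7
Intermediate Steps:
M(H, O) = -7 + O
(6*(32 + 1/(-28 - 24)) + 4169)*(3717 + (2498 - M(-16, 44))) = (6*(32 + 1/(-28 - 24)) + 4169)*(3717 + (2498 - (-7 + 44))) = (6*(32 + 1/(-52)) + 4169)*(3717 + (2498 - 1*37)) = (6*(32 - 1/52) + 4169)*(3717 + (2498 - 37)) = (6*(1663/52) + 4169)*(3717 + 2461) = (4989/26 + 4169)*6178 = (113383/26)*6178 = 350240087/13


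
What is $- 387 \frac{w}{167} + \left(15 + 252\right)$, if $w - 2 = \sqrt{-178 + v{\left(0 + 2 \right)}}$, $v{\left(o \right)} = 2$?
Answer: $\frac{43815}{167} - \frac{1548 i \sqrt{11}}{167} \approx 262.37 - 30.743 i$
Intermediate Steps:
$w = 2 + 4 i \sqrt{11}$ ($w = 2 + \sqrt{-178 + 2} = 2 + \sqrt{-176} = 2 + 4 i \sqrt{11} \approx 2.0 + 13.266 i$)
$- 387 \frac{w}{167} + \left(15 + 252\right) = - 387 \frac{2 + 4 i \sqrt{11}}{167} + \left(15 + 252\right) = - 387 \left(2 + 4 i \sqrt{11}\right) \frac{1}{167} + 267 = - 387 \left(\frac{2}{167} + \frac{4 i \sqrt{11}}{167}\right) + 267 = \left(- \frac{774}{167} - \frac{1548 i \sqrt{11}}{167}\right) + 267 = \frac{43815}{167} - \frac{1548 i \sqrt{11}}{167}$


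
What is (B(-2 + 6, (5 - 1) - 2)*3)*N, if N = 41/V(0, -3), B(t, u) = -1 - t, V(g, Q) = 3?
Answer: -205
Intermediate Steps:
N = 41/3 ≈ 13.667
(B(-2 + 6, (5 - 1) - 2)*3)*N = ((-1 - (-2 + 6))*3)*(41/3) = ((-1 - 1*4)*3)*(41/3) = ((-1 - 4)*3)*(41/3) = -5*3*(41/3) = -15*41/3 = -205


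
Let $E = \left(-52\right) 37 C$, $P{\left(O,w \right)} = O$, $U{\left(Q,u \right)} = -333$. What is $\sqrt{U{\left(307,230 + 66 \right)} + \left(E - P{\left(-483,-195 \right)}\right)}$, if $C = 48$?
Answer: $11 i \sqrt{762} \approx 303.65 i$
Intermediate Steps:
$E = -92352$ ($E = \left(-52\right) 37 \cdot 48 = \left(-1924\right) 48 = -92352$)
$\sqrt{U{\left(307,230 + 66 \right)} + \left(E - P{\left(-483,-195 \right)}\right)} = \sqrt{-333 - 91869} = \sqrt{-92202} = 11 i \sqrt{762}$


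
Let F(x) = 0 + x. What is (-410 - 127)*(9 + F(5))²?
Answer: -105252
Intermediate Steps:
F(x) = x
(-410 - 127)*(9 + F(5))² = (-410 - 127)*(9 + 5)² = -537*14² = -537*196 = -105252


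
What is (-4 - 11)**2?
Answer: 225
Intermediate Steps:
(-4 - 11)**2 = (-15)**2 = 225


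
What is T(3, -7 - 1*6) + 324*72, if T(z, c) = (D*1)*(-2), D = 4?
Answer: 23320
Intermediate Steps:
T(z, c) = -8 (T(z, c) = (4*1)*(-2) = 4*(-2) = -8)
T(3, -7 - 1*6) + 324*72 = -8 + 324*72 = -8 + 23328 = 23320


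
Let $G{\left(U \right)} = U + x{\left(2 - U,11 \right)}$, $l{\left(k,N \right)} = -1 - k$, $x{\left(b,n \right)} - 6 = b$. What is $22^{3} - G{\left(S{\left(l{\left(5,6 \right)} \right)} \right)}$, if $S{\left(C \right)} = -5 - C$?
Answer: $10640$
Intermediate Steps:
$x{\left(b,n \right)} = 6 + b$
$G{\left(U \right)} = 8$ ($G{\left(U \right)} = U + \left(6 - \left(-2 + U\right)\right) = U - \left(-8 + U\right) = 8$)
$22^{3} - G{\left(S{\left(l{\left(5,6 \right)} \right)} \right)} = 22^{3} - 8 = 10648 - 8 = 10640$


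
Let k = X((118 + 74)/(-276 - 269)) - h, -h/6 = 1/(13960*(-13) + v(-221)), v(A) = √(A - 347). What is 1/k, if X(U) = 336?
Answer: 307393218788/103284111349889 + I*√142/309852334049667 ≈ 0.0029762 + 3.8458e-14*I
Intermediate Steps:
v(A) = √(-347 + A)
h = -6/(-181480 + 2*I*√142) (h = -6/(13960*(-13) + √(-347 - 221)) = -6/(-181480 + √(-568)) = -6/(-181480 + 2*I*√142) ≈ 3.3061e-5 + 4.3418e-9*I)
k = 1383269484546/4116873871 - 3*I*√142/8233747742 (k = 336 - (136110/4116873871 + 3*I*√142/8233747742) = 336 + (-136110/4116873871 - 3*I*√142/8233747742) = 1383269484546/4116873871 - 3*I*√142/8233747742 ≈ 336.0 - 4.3418e-9*I)
1/k = 1/(1383269484546/4116873871 - 3*I*√142/8233747742)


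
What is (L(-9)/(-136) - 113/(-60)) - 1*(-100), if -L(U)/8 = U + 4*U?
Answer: 101221/1020 ≈ 99.236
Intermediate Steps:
L(U) = -40*U (L(U) = -8*(U + 4*U) = -40*U)
(L(-9)/(-136) - 113/(-60)) - 1*(-100) = (-40*(-9)/(-136) - 113/(-60)) - 1*(-100) = (360*(-1/136) - 113*(-1/60)) + 100 = (-45/17 + 113/60) + 100 = -779/1020 + 100 = 101221/1020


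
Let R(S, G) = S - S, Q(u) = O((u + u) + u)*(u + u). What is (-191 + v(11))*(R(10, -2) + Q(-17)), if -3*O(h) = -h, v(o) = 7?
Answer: -106352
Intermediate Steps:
O(h) = h/3 (O(h) = -(-1)*h/3 = h/3)
Q(u) = 2*u² (Q(u) = (((u + u) + u)/3)*(u + u) = ((2*u + u)/3)*(2*u) = ((3*u)/3)*(2*u) = u*(2*u) = 2*u²)
R(S, G) = 0
(-191 + v(11))*(R(10, -2) + Q(-17)) = (-191 + 7)*(0 + 2*(-17)²) = -184*(0 + 2*289) = -184*(0 + 578) = -184*578 = -106352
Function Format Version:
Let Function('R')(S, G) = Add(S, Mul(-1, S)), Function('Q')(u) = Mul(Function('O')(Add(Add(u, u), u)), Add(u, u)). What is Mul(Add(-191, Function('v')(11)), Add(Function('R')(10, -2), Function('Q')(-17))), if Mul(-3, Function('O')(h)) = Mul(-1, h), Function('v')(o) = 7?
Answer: -106352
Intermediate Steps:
Function('O')(h) = Mul(Rational(1, 3), h) (Function('O')(h) = Mul(Rational(-1, 3), Mul(-1, h)) = Mul(Rational(1, 3), h))
Function('Q')(u) = Mul(2, Pow(u, 2)) (Function('Q')(u) = Mul(Mul(Rational(1, 3), Add(Add(u, u), u)), Add(u, u)) = Mul(Mul(Rational(1, 3), Add(Mul(2, u), u)), Mul(2, u)) = Mul(Mul(Rational(1, 3), Mul(3, u)), Mul(2, u)) = Mul(u, Mul(2, u)) = Mul(2, Pow(u, 2)))
Function('R')(S, G) = 0
Mul(Add(-191, Function('v')(11)), Add(Function('R')(10, -2), Function('Q')(-17))) = Mul(Add(-191, 7), Add(0, Mul(2, Pow(-17, 2)))) = Mul(-184, Add(0, Mul(2, 289))) = Mul(-184, Add(0, 578)) = Mul(-184, 578) = -106352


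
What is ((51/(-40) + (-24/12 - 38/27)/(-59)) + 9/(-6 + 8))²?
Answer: 43755017329/4060238400 ≈ 10.776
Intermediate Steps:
((51/(-40) + (-24/12 - 38/27)/(-59)) + 9/(-6 + 8))² = ((51*(-1/40) + (-24*1/12 - 38*1/27)*(-1/59)) + 9/2)² = ((-51/40 + (-2 - 38/27)*(-1/59)) + (½)*9)² = ((-51/40 - 92/27*(-1/59)) + 9/2)² = ((-51/40 + 92/1593) + 9/2)² = (-77563/63720 + 9/2)² = (209177/63720)² = 43755017329/4060238400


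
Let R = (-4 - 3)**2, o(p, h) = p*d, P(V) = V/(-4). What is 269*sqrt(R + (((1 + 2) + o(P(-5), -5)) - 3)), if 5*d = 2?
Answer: 807*sqrt(22)/2 ≈ 1892.6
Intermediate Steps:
d = 2/5 (d = (1/5)*2 = 2/5 ≈ 0.40000)
P(V) = -V/4 (P(V) = V*(-1/4) = -V/4)
o(p, h) = 2*p/5 (o(p, h) = p*(2/5) = 2*p/5)
R = 49 (R = (-7)**2 = 49)
269*sqrt(R + (((1 + 2) + o(P(-5), -5)) - 3)) = 269*sqrt(49 + (((1 + 2) + 2*(-1/4*(-5))/5) - 3)) = 269*sqrt(49 + ((3 + (2/5)*(5/4)) - 3)) = 269*sqrt(49 + ((3 + 1/2) - 3)) = 269*sqrt(49 + (7/2 - 3)) = 269*sqrt(49 + 1/2) = 269*sqrt(99/2) = 269*(3*sqrt(22)/2) = 807*sqrt(22)/2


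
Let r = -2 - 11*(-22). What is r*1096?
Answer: 263040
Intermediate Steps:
r = 240 (r = -2 + 242 = 240)
r*1096 = 240*1096 = 263040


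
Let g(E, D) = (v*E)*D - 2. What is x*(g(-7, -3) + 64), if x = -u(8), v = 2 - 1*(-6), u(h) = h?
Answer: -1840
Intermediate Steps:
v = 8 (v = 2 + 6 = 8)
g(E, D) = -2 + 8*D*E (g(E, D) = (8*E)*D - 2 = 8*D*E - 2 = -2 + 8*D*E)
x = -8 (x = -1*8 = -8)
x*(g(-7, -3) + 64) = -8*((-2 + 8*(-3)*(-7)) + 64) = -8*((-2 + 168) + 64) = -8*(166 + 64) = -8*230 = -1840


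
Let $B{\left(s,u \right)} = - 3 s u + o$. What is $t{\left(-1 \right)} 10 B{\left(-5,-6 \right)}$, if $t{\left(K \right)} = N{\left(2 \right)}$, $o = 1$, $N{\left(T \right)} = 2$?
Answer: $-1780$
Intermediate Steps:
$t{\left(K \right)} = 2$
$B{\left(s,u \right)} = 1 - 3 s u$ ($B{\left(s,u \right)} = - 3 s u + 1 = 1 - 3 s u$)
$t{\left(-1 \right)} 10 B{\left(-5,-6 \right)} = 2 \cdot 10 \left(1 - \left(-15\right) \left(-6\right)\right) = 20 \left(1 - 90\right) = 20 \left(-89\right) = -1780$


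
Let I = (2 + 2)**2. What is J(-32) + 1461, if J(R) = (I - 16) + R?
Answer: 1429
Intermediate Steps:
I = 16 (I = 4**2 = 16)
J(R) = R (J(R) = (16 - 16) + R = 0 + R = R)
J(-32) + 1461 = -32 + 1461 = 1429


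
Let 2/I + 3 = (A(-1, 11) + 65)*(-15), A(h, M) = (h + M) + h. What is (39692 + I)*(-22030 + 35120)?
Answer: 82611352780/159 ≈ 5.1957e+8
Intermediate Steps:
A(h, M) = M + 2*h (A(h, M) = (M + h) + h = M + 2*h)
I = -2/1113 (I = 2/(-3 + ((11 + 2*(-1)) + 65)*(-15)) = 2/(-3 + ((11 - 2) + 65)*(-15)) = 2/(-3 + (9 + 65)*(-15)) = 2/(-3 + 74*(-15)) = 2/(-3 - 1110) = 2/(-1113) = 2*(-1/1113) = -2/1113 ≈ -0.0017969)
(39692 + I)*(-22030 + 35120) = (39692 - 2/1113)*(-22030 + 35120) = (44177194/1113)*13090 = 82611352780/159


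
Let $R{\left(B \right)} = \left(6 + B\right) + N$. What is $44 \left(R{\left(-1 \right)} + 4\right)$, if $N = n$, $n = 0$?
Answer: $396$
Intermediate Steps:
$N = 0$
$R{\left(B \right)} = 6 + B$ ($R{\left(B \right)} = \left(6 + B\right) + 0 = 6 + B$)
$44 \left(R{\left(-1 \right)} + 4\right) = 44 \left(\left(6 - 1\right) + 4\right) = 44 \left(5 + 4\right) = 44 \cdot 9 = 396$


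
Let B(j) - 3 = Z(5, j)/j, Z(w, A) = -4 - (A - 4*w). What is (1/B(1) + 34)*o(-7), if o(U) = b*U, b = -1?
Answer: 4291/18 ≈ 238.39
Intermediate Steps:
Z(w, A) = -4 - A + 4*w (Z(w, A) = -4 + (-A + 4*w) = -4 - A + 4*w)
B(j) = 3 + (16 - j)/j (B(j) = 3 + (-4 - j + 4*5)/j = 3 + (-4 - j + 20)/j = 3 + (16 - j)/j)
o(U) = -U
(1/B(1) + 34)*o(-7) = (1/(2 + 16/1) + 34)*(-1*(-7)) = (1/(2 + 16*1) + 34)*7 = (1/(2 + 16) + 34)*7 = (1/18 + 34)*7 = (613/18)*7 = 4291/18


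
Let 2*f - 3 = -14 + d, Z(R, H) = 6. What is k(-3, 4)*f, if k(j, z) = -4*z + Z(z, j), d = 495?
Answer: -2420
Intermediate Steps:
k(j, z) = 6 - 4*z (k(j, z) = -4*z + 6 = 6 - 4*z)
f = 242 (f = 3/2 + (-14 + 495)/2 = 3/2 + (1/2)*481 = 3/2 + 481/2 = 242)
k(-3, 4)*f = (6 - 4*4)*242 = (6 - 16)*242 = -10*242 = -2420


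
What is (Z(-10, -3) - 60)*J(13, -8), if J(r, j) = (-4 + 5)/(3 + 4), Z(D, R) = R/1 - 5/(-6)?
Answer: -373/42 ≈ -8.8810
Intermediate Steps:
Z(D, R) = ⅚ + R (Z(D, R) = R*1 - 5*(-⅙) = R + ⅚ = ⅚ + R)
J(r, j) = ⅐ (J(r, j) = 1/7 = 1*(⅐) = ⅐)
(Z(-10, -3) - 60)*J(13, -8) = ((⅚ - 3) - 60)*(⅐) = (-13/6 - 60)*(⅐) = -373/6*⅐ = -373/42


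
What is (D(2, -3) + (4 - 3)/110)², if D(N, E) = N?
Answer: 48841/12100 ≈ 4.0364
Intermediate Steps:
(D(2, -3) + (4 - 3)/110)² = (2 + (4 - 3)/110)² = (2 + 1*(1/110))² = (2 + 1/110)² = (221/110)² = 48841/12100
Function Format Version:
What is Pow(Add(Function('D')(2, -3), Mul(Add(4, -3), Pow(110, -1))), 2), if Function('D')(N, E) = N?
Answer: Rational(48841, 12100) ≈ 4.0364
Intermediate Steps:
Pow(Add(Function('D')(2, -3), Mul(Add(4, -3), Pow(110, -1))), 2) = Pow(Add(2, Mul(Add(4, -3), Pow(110, -1))), 2) = Pow(Add(2, Mul(1, Rational(1, 110))), 2) = Pow(Add(2, Rational(1, 110)), 2) = Pow(Rational(221, 110), 2) = Rational(48841, 12100)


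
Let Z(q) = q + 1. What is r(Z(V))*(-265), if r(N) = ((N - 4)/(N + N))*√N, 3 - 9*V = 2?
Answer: 689*√10/6 ≈ 363.13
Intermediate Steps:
V = ⅑ (V = ⅓ - ⅑*2 = ⅓ - 2/9 = ⅑ ≈ 0.11111)
Z(q) = 1 + q
r(N) = (-4 + N)/(2*√N) (r(N) = ((-4 + N)/((2*N)))*√N = ((-4 + N)*(1/(2*N)))*√N = ((-4 + N)/(2*N))*√N = (-4 + N)/(2*√N))
r(Z(V))*(-265) = ((-4 + (1 + ⅑))/(2*√(1 + ⅑)))*(-265) = ((-4 + 10/9)/(2*√(10/9)))*(-265) = ((½)*(3*√10/10)*(-26/9))*(-265) = -13*√10/30*(-265) = 689*√10/6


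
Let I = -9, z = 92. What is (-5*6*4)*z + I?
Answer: -11049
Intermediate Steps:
(-5*6*4)*z + I = (-5*6*4)*92 - 9 = -30*4*92 - 9 = -120*92 - 9 = -11040 - 9 = -11049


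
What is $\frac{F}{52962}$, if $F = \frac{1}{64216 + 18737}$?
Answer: $\frac{1}{4393356786} \approx 2.2762 \cdot 10^{-10}$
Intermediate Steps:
$F = \frac{1}{82953} \approx 1.2055 \cdot 10^{-5}$
$\frac{F}{52962} = \frac{1}{82953 \cdot 52962} = \frac{1}{82953} \cdot \frac{1}{52962} = \frac{1}{4393356786}$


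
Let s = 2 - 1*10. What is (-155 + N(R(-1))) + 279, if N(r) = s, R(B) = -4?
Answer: 116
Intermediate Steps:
s = -8 (s = 2 - 10 = -8)
N(r) = -8
(-155 + N(R(-1))) + 279 = (-155 - 8) + 279 = -163 + 279 = 116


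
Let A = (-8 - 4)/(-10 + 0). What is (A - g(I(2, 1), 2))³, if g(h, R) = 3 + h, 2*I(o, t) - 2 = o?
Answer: -6859/125 ≈ -54.872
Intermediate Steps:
I(o, t) = 1 + o/2
A = 6/5 (A = -12/(-10) = -12*(-⅒) = 6/5 ≈ 1.2000)
(A - g(I(2, 1), 2))³ = (6/5 - (3 + (1 + (½)*2)))³ = (6/5 - (3 + (1 + 1)))³ = (6/5 - (3 + 2))³ = (6/5 - 1*5)³ = (6/5 - 5)³ = (-19/5)³ = -6859/125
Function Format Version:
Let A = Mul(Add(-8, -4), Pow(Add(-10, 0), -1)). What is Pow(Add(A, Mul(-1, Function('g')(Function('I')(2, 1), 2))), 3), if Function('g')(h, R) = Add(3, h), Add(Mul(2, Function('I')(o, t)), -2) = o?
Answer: Rational(-6859, 125) ≈ -54.872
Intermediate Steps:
Function('I')(o, t) = Add(1, Mul(Rational(1, 2), o))
A = Rational(6, 5) (A = Mul(-12, Pow(-10, -1)) = Mul(-12, Rational(-1, 10)) = Rational(6, 5) ≈ 1.2000)
Pow(Add(A, Mul(-1, Function('g')(Function('I')(2, 1), 2))), 3) = Pow(Add(Rational(6, 5), Mul(-1, Add(3, Add(1, Mul(Rational(1, 2), 2))))), 3) = Pow(Add(Rational(6, 5), Mul(-1, Add(3, Add(1, 1)))), 3) = Pow(Add(Rational(6, 5), Mul(-1, Add(3, 2))), 3) = Pow(Add(Rational(6, 5), Mul(-1, 5)), 3) = Pow(Add(Rational(6, 5), -5), 3) = Pow(Rational(-19, 5), 3) = Rational(-6859, 125)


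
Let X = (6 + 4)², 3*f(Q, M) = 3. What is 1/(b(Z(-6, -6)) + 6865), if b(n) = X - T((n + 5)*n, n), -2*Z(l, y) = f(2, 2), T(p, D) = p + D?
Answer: 4/27871 ≈ 0.00014352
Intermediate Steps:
f(Q, M) = 1 (f(Q, M) = (⅓)*3 = 1)
X = 100 (X = 10² = 100)
T(p, D) = D + p
Z(l, y) = -½ (Z(l, y) = -½*1 = -½)
b(n) = 100 - n - n*(5 + n) (b(n) = 100 - (n + (n + 5)*n) = 100 - (n + (5 + n)*n) = 100 - (n + n*(5 + n)) = 100 + (-n - n*(5 + n)) = 100 - n - n*(5 + n))
1/(b(Z(-6, -6)) + 6865) = 1/((100 - 1*(-½) - 1*(-½)*(5 - ½)) + 6865) = 1/((100 + ½ - 1*(-½)*9/2) + 6865) = 1/((100 + ½ + 9/4) + 6865) = 1/(411/4 + 6865) = 1/(27871/4) = 4/27871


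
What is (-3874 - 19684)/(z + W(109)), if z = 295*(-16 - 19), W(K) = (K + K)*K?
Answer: -23558/13437 ≈ -1.7532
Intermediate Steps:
W(K) = 2*K² (W(K) = (2*K)*K = 2*K²)
z = -10325 (z = 295*(-35) = -10325)
(-3874 - 19684)/(z + W(109)) = (-3874 - 19684)/(-10325 + 2*109²) = -23558/(-10325 + 2*11881) = -23558/(-10325 + 23762) = -23558/13437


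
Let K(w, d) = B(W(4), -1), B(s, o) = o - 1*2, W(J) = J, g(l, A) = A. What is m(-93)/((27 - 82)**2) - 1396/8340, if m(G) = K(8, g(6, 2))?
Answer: -212396/1261425 ≈ -0.16838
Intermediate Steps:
B(s, o) = -2 + o (B(s, o) = o - 2 = -2 + o)
K(w, d) = -3 (K(w, d) = -2 - 1 = -3)
m(G) = -3
m(-93)/((27 - 82)**2) - 1396/8340 = -3/(27 - 82)**2 - 1396/8340 = -3/((-55)**2) - 1396*1/8340 = -3/3025 - 349/2085 = -212396/1261425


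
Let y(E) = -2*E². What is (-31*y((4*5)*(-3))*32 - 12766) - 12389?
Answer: 7117245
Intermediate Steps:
(-31*y((4*5)*(-3))*32 - 12766) - 12389 = (-(-62)*((4*5)*(-3))²*32 - 12766) - 12389 = (-(-62)*(20*(-3))²*32 - 12766) - 12389 = (-(-62)*(-60)²*32 - 12766) - 12389 = (-(-62)*3600*32 - 12766) - 12389 = (-31*(-7200)*32 - 12766) - 12389 = (223200*32 - 12766) - 12389 = (7142400 - 12766) - 12389 = 7129634 - 12389 = 7117245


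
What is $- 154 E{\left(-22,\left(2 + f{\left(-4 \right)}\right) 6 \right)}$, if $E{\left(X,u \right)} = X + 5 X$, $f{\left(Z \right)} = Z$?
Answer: $20328$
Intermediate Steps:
$E{\left(X,u \right)} = 6 X$
$- 154 E{\left(-22,\left(2 + f{\left(-4 \right)}\right) 6 \right)} = - 154 \cdot 6 \left(-22\right) = \left(-154\right) \left(-132\right) = 20328$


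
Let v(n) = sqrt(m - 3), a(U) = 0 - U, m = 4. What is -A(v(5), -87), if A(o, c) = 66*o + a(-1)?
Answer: -67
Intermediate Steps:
a(U) = -U
v(n) = 1 (v(n) = sqrt(4 - 3) = sqrt(1) = 1)
A(o, c) = 1 + 66*o (A(o, c) = 66*o - 1*(-1) = 66*o + 1 = 1 + 66*o)
-A(v(5), -87) = -(1 + 66*1) = -(1 + 66) = -1*67 = -67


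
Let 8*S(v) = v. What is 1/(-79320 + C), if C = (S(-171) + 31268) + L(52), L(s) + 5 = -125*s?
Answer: -8/436627 ≈ -1.8322e-5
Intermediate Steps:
L(s) = -5 - 125*s
S(v) = v/8
C = 197933/8 (C = ((⅛)*(-171) + 31268) + (-5 - 125*52) = (-171/8 + 31268) + (-5 - 6500) = 249973/8 - 6505 = 197933/8 ≈ 24742.)
1/(-79320 + C) = 1/(-79320 + 197933/8) = 1/(-436627/8) = -8/436627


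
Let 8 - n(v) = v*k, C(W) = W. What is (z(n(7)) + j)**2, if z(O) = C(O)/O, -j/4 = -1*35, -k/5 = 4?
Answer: 19881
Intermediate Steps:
k = -20 (k = -5*4 = -20)
j = 140 (j = -(-4)*35 = -4*(-35) = 140)
n(v) = 8 + 20*v (n(v) = 8 - v*(-20) = 8 - (-20)*v = 8 + 20*v)
z(O) = 1 (z(O) = O/O = 1)
(z(n(7)) + j)**2 = (1 + 140)**2 = 141**2 = 19881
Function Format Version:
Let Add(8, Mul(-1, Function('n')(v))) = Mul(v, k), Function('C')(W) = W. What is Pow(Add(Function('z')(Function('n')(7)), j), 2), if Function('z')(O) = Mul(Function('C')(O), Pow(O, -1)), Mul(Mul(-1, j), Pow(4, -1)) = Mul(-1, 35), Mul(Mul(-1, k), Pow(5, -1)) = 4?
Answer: 19881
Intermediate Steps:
k = -20 (k = Mul(-5, 4) = -20)
j = 140 (j = Mul(-4, Mul(-1, 35)) = Mul(-4, -35) = 140)
Function('n')(v) = Add(8, Mul(20, v)) (Function('n')(v) = Add(8, Mul(-1, Mul(v, -20))) = Add(8, Mul(-1, Mul(-20, v))) = Add(8, Mul(20, v)))
Function('z')(O) = 1 (Function('z')(O) = Mul(O, Pow(O, -1)) = 1)
Pow(Add(Function('z')(Function('n')(7)), j), 2) = Pow(Add(1, 140), 2) = Pow(141, 2) = 19881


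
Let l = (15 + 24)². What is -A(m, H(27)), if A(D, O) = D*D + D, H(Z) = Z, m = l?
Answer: -2314962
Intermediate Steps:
l = 1521 (l = 39² = 1521)
m = 1521
A(D, O) = D + D² (A(D, O) = D² + D = D + D²)
-A(m, H(27)) = -1521*(1 + 1521) = -1521*1522 = -1*2314962 = -2314962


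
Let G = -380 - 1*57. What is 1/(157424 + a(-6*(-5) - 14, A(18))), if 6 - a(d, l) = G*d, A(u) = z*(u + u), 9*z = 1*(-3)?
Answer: 1/164422 ≈ 6.0819e-6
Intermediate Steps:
G = -437 (G = -380 - 57 = -437)
z = -1/3 (z = (1*(-3))/9 = (1/9)*(-3) = -1/3 ≈ -0.33333)
A(u) = -2*u/3 (A(u) = -(u + u)/3 = -2*u/3)
a(d, l) = 6 + 437*d (a(d, l) = 6 - (-437)*d = 6 + 437*d)
1/(157424 + a(-6*(-5) - 14, A(18))) = 1/(157424 + (6 + 437*(-6*(-5) - 14))) = 1/(157424 + (6 + 437*(30 - 14))) = 1/(157424 + (6 + 437*16)) = 1/(157424 + (6 + 6992)) = 1/(157424 + 6998) = 1/164422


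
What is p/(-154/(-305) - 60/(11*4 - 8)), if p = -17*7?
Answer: 108885/1063 ≈ 102.43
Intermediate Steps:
p = -119
p/(-154/(-305) - 60/(11*4 - 8)) = -119/(-154/(-305) - 60/(11*4 - 8)) = -119/(-154*(-1/305) - 60/(44 - 8)) = -119/(154/305 - 60/36) = -119/(154/305 - 60*1/36) = -119/(154/305 - 5/3) = -119/(-1063/915) = -119*(-915/1063) = 108885/1063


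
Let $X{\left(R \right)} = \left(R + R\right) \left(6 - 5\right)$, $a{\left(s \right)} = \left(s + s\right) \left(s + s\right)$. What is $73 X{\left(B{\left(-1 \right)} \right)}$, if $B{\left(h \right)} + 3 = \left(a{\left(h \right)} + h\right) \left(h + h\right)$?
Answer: $-1314$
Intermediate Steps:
$a{\left(s \right)} = 4 s^{2}$ ($a{\left(s \right)} = 2 s 2 s = 4 s^{2}$)
$B{\left(h \right)} = -3 + 2 h \left(h + 4 h^{2}\right)$ ($B{\left(h \right)} = -3 + \left(4 h^{2} + h\right) \left(h + h\right) = -3 + \left(h + 4 h^{2}\right) 2 h = -3 + 2 h \left(h + 4 h^{2}\right)$)
$X{\left(R \right)} = 2 R$ ($X{\left(R \right)} = 2 R 1 = 2 R$)
$73 X{\left(B{\left(-1 \right)} \right)} = 73 \cdot 2 \left(-3 + 2 \left(-1\right)^{2} + 8 \left(-1\right)^{3}\right) = 73 \cdot 2 \left(-3 + 2 \cdot 1 + 8 \left(-1\right)\right) = 73 \cdot 2 \left(-3 + 2 - 8\right) = 73 \cdot 2 \left(-9\right) = 73 \left(-18\right) = -1314$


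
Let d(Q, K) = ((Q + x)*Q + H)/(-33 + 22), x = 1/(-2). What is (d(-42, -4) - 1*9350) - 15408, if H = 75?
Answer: -274198/11 ≈ -24927.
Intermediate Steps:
x = -½ ≈ -0.50000
d(Q, K) = -75/11 - Q*(-½ + Q)/11 (d(Q, K) = ((Q - ½)*Q + 75)/(-33 + 22) = ((-½ + Q)*Q + 75)/(-11) = (Q*(-½ + Q) + 75)*(-1/11) = (75 + Q*(-½ + Q))*(-1/11) = -75/11 - Q*(-½ + Q)/11)
(d(-42, -4) - 1*9350) - 15408 = ((-75/11 - 1/11*(-42)² + (1/22)*(-42)) - 1*9350) - 15408 = ((-75/11 - 1/11*1764 - 21/11) - 9350) - 15408 = ((-75/11 - 1764/11 - 21/11) - 9350) - 15408 = (-1860/11 - 9350) - 15408 = -104710/11 - 15408 = -274198/11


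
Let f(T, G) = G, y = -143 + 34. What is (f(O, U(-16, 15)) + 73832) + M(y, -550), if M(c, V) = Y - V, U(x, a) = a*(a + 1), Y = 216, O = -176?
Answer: 74838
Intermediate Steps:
y = -109
U(x, a) = a*(1 + a)
M(c, V) = 216 - V
(f(O, U(-16, 15)) + 73832) + M(y, -550) = (15*(1 + 15) + 73832) + (216 - 1*(-550)) = (15*16 + 73832) + (216 + 550) = (240 + 73832) + 766 = 74072 + 766 = 74838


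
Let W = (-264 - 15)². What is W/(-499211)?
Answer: -77841/499211 ≈ -0.15593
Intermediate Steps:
W = 77841 (W = (-279)² = 77841)
W/(-499211) = 77841/(-499211) = 77841*(-1/499211) = -77841/499211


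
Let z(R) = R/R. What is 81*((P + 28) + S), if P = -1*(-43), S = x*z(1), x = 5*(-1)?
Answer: 5346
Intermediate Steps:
z(R) = 1
x = -5
S = -5 (S = -5*1 = -5)
P = 43
81*((P + 28) + S) = 81*((43 + 28) - 5) = 81*(71 - 5) = 81*66 = 5346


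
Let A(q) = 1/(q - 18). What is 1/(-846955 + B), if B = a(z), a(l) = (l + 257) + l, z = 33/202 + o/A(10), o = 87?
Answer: -101/85657057 ≈ -1.1791e-6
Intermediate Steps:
A(q) = 1/(-18 + q)
z = -140559/202 (z = 33/202 + 87/(1/(-18 + 10)) = 33*(1/202) + 87/(1/(-8)) = 33/202 + 87/(-⅛) = 33/202 + 87*(-8) = 33/202 - 696 = -140559/202 ≈ -695.84)
a(l) = 257 + 2*l (a(l) = (257 + l) + l = 257 + 2*l)
B = -114602/101 (B = 257 + 2*(-140559/202) = 257 - 140559/101 = -114602/101 ≈ -1134.7)
1/(-846955 + B) = 1/(-846955 - 114602/101) = 1/(-85657057/101) = -101/85657057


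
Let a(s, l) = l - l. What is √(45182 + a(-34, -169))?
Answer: √45182 ≈ 212.56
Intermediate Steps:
a(s, l) = 0
√(45182 + a(-34, -169)) = √(45182 + 0) = √45182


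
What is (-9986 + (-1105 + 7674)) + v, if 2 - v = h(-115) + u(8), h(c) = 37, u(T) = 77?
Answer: -3529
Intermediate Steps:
v = -112 (v = 2 - (37 + 77) = 2 - 1*114 = 2 - 114 = -112)
(-9986 + (-1105 + 7674)) + v = (-9986 + (-1105 + 7674)) - 112 = (-9986 + 6569) - 112 = -3417 - 112 = -3529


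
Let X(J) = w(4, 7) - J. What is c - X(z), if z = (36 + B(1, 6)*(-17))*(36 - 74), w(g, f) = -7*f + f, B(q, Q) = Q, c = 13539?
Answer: 16089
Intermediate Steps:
w(g, f) = -6*f
z = 2508 (z = (36 + 6*(-17))*(36 - 74) = (36 - 102)*(-38) = -66*(-38) = 2508)
X(J) = -42 - J (X(J) = -6*7 - J = -42 - J)
c - X(z) = 13539 - (-42 - 1*2508) = 13539 - (-42 - 2508) = 13539 - 1*(-2550) = 13539 + 2550 = 16089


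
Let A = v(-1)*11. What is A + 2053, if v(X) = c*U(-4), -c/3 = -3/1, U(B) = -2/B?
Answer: 4205/2 ≈ 2102.5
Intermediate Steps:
c = 9 (c = -(-9)/1 = -(-9) = -3*(-3) = 9)
v(X) = 9/2 (v(X) = 9*(-2/(-4)) = 9*(-2*(-¼)) = 9*(½) = 9/2)
A = 99/2 (A = (9/2)*11 = 99/2 ≈ 49.500)
A + 2053 = 99/2 + 2053 = 4205/2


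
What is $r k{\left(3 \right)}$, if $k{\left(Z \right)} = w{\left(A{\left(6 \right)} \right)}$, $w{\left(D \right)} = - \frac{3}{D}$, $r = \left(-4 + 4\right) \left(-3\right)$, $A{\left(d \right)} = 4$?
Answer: $0$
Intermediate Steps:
$r = 0$ ($r = 0 \left(-3\right) = 0$)
$k{\left(Z \right)} = - \frac{3}{4}$
$r k{\left(3 \right)} = 0 \left(- \frac{3}{4}\right) = 0$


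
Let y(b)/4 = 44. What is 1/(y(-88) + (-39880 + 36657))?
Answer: -1/3047 ≈ -0.00032819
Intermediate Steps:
y(b) = 176 (y(b) = 4*44 = 176)
1/(y(-88) + (-39880 + 36657)) = 1/(176 + (-39880 + 36657)) = 1/(176 - 3223) = 1/(-3047) = -1/3047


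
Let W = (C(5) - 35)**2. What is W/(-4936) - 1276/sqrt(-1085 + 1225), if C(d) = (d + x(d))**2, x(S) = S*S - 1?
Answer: -162409/1234 - 638*sqrt(35)/35 ≈ -239.45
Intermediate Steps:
x(S) = -1 + S**2 (x(S) = S**2 - 1 = -1 + S**2)
C(d) = (-1 + d + d**2)**2 (C(d) = (d + (-1 + d**2))**2 = (-1 + d + d**2)**2)
W = 649636 (W = ((-1 + 5 + 5**2)**2 - 35)**2 = ((-1 + 5 + 25)**2 - 35)**2 = (29**2 - 35)**2 = (841 - 35)**2 = 806**2 = 649636)
W/(-4936) - 1276/sqrt(-1085 + 1225) = 649636/(-4936) - 1276/sqrt(-1085 + 1225) = 649636*(-1/4936) - 1276*sqrt(35)/70 = -162409/1234 - 1276*sqrt(35)/70 = -162409/1234 - 638*sqrt(35)/35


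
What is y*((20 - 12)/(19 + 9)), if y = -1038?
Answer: -2076/7 ≈ -296.57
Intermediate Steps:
y*((20 - 12)/(19 + 9)) = -1038*(20 - 12)/(19 + 9) = -8304/28 = -1038*2/7 = -2076/7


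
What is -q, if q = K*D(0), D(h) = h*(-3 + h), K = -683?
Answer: 0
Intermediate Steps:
q = 0 (q = -0*(-3 + 0) = -0*(-3) = -683*0 = 0)
-q = -1*0 = 0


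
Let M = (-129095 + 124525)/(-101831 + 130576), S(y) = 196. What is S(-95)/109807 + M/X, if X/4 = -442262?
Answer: 996735363095/558382702564132 ≈ 0.0017850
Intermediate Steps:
X = -1769048 (X = 4*(-442262) = -1769048)
M = -914/5749 (M = -4570/28745 = -4570*1/28745 = -914/5749 ≈ -0.15898)
S(-95)/109807 + M/X = 196/109807 - 914/5749/(-1769048) = 196*(1/109807) - 914/5749*(-1/1769048) = 196/109807 + 457/5085128476 = 996735363095/558382702564132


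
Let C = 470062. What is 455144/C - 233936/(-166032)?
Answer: 5797902895/2438916687 ≈ 2.3772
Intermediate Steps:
455144/C - 233936/(-166032) = 455144/470062 - 233936/(-166032) = 455144*(1/470062) - 233936*(-1/166032) = 227572/235031 + 14621/10377 = 5797902895/2438916687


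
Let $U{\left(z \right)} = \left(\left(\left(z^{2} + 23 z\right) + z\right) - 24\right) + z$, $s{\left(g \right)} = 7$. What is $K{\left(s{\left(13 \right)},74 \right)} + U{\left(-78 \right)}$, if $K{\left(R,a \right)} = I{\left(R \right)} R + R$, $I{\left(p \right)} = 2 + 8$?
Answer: $4187$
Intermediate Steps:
$I{\left(p \right)} = 10$
$U{\left(z \right)} = -24 + z^{2} + 25 z$ ($U{\left(z \right)} = \left(\left(z^{2} + 24 z\right) - 24\right) + z = \left(-24 + z^{2} + 24 z\right) + z = -24 + z^{2} + 25 z$)
$K{\left(R,a \right)} = 11 R$ ($K{\left(R,a \right)} = 10 R + R = 11 R$)
$K{\left(s{\left(13 \right)},74 \right)} + U{\left(-78 \right)} = 11 \cdot 7 + \left(-24 + \left(-78\right)^{2} + 25 \left(-78\right)\right) = 77 - -4110 = 77 + 4110 = 4187$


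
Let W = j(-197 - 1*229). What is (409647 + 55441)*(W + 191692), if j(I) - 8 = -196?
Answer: 89066212352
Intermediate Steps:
j(I) = -188 (j(I) = 8 - 196 = -188)
W = -188
(409647 + 55441)*(W + 191692) = (409647 + 55441)*(-188 + 191692) = 465088*191504 = 89066212352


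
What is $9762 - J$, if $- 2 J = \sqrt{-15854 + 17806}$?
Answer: $9762 + 2 \sqrt{122} \approx 9784.1$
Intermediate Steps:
$J = - 2 \sqrt{122}$ ($J = - \frac{\sqrt{-15854 + 17806}}{2} = - \frac{\sqrt{1952}}{2} = - \frac{4 \sqrt{122}}{2} = - 2 \sqrt{122} \approx -22.091$)
$9762 - J = 9762 - - 2 \sqrt{122} = 9762 + 2 \sqrt{122}$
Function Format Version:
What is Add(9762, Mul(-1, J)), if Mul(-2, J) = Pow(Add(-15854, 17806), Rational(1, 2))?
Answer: Add(9762, Mul(2, Pow(122, Rational(1, 2)))) ≈ 9784.1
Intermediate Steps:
J = Mul(-2, Pow(122, Rational(1, 2))) (J = Mul(Rational(-1, 2), Pow(Add(-15854, 17806), Rational(1, 2))) = Mul(Rational(-1, 2), Pow(1952, Rational(1, 2))) = Mul(Rational(-1, 2), Mul(4, Pow(122, Rational(1, 2)))) = Mul(-2, Pow(122, Rational(1, 2))) ≈ -22.091)
Add(9762, Mul(-1, J)) = Add(9762, Mul(-1, Mul(-2, Pow(122, Rational(1, 2))))) = Add(9762, Mul(2, Pow(122, Rational(1, 2))))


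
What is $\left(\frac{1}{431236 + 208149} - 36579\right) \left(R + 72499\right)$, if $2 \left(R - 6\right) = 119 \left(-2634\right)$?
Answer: $\frac{1969695966709252}{639385} \approx 3.0806 \cdot 10^{9}$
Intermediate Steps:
$R = -156717$ ($R = 6 + \frac{119 \left(-2634\right)}{2} = 6 + \frac{1}{2} \left(-313446\right) = 6 - 156723 = -156717$)
$\left(\frac{1}{431236 + 208149} - 36579\right) \left(R + 72499\right) = \left(\frac{1}{431236 + 208149} - 36579\right) \left(-156717 + 72499\right) = \left(\frac{1}{639385} - 36579\right) \left(-84218\right) = \left(- \frac{23388063914}{639385}\right) \left(-84218\right) = \frac{1969695966709252}{639385}$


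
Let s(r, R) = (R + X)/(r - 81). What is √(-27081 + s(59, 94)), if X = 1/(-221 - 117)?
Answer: I*√2215466957/286 ≈ 164.58*I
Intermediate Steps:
X = -1/338 (X = 1/(-338) = -1/338 ≈ -0.0029586)
s(r, R) = (-1/338 + R)/(-81 + r) (s(r, R) = (R - 1/338)/(r - 81) = (-1/338 + R)/(-81 + r))
√(-27081 + s(59, 94)) = √(-27081 + (-1/338 + 94)/(-81 + 59)) = √(-27081 + (31771/338)/(-22)) = √(-27081 - 1/22*31771/338) = √(-27081 - 31771/7436) = √(-201406087/7436) = I*√2215466957/286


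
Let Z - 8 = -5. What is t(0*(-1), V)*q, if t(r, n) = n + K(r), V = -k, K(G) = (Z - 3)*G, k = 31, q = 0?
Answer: 0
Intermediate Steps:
Z = 3 (Z = 8 - 5 = 3)
K(G) = 0 (K(G) = (3 - 3)*G = 0*G = 0)
V = -31 (V = -1*31 = -31)
t(r, n) = n (t(r, n) = n + 0 = n)
t(0*(-1), V)*q = -31*0 = 0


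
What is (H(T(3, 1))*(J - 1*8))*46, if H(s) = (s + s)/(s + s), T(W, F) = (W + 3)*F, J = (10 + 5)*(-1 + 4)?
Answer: 1702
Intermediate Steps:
J = 45 (J = 15*3 = 45)
T(W, F) = F*(3 + W) (T(W, F) = (3 + W)*F = F*(3 + W))
H(s) = 1 (H(s) = (2*s)/((2*s)) = (2*s)*(1/(2*s)) = 1)
(H(T(3, 1))*(J - 1*8))*46 = (1*(45 - 1*8))*46 = (1*(45 - 8))*46 = (1*37)*46 = 37*46 = 1702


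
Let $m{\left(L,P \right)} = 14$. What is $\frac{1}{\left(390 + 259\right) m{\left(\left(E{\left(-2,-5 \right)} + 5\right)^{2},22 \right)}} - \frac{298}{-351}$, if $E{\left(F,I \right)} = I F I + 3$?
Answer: $\frac{2707979}{3189186} \approx 0.84911$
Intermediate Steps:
$E{\left(F,I \right)} = 3 + F I^{2}$ ($E{\left(F,I \right)} = F I I + 3 = F I^{2} + 3 = 3 + F I^{2}$)
$\frac{1}{\left(390 + 259\right) m{\left(\left(E{\left(-2,-5 \right)} + 5\right)^{2},22 \right)}} - \frac{298}{-351} = \frac{1}{\left(390 + 259\right) 14} - \frac{298}{-351} = \frac{1}{649} \cdot \frac{1}{14} - - \frac{298}{351} = \frac{1}{649} \cdot \frac{1}{14} + \frac{298}{351} = \frac{1}{9086} + \frac{298}{351} = \frac{2707979}{3189186}$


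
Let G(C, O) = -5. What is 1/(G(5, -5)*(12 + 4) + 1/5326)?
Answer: -5326/426079 ≈ -0.012500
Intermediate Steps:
1/(G(5, -5)*(12 + 4) + 1/5326) = 1/(-5*(12 + 4) + 1/5326) = 1/(-5*16 + 1/5326) = 1/(-80 + 1/5326) = 1/(-426079/5326) = -5326/426079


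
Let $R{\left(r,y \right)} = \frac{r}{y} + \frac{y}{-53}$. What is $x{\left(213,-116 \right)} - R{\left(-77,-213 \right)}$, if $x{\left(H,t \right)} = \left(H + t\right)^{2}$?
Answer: $\frac{106168751}{11289} \approx 9404.6$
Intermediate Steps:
$R{\left(r,y \right)} = - \frac{y}{53} + \frac{r}{y}$ ($R{\left(r,y \right)} = \frac{r}{y} + y \left(- \frac{1}{53}\right) = \frac{r}{y} - \frac{y}{53} = - \frac{y}{53} + \frac{r}{y}$)
$x{\left(213,-116 \right)} - R{\left(-77,-213 \right)} = \left(213 - 116\right)^{2} - \left(\left(- \frac{1}{53}\right) \left(-213\right) - \frac{77}{-213}\right) = 97^{2} - \left(\frac{213}{53} - - \frac{77}{213}\right) = 9409 - \left(\frac{213}{53} + \frac{77}{213}\right) = 9409 - \frac{49450}{11289} = \frac{106168751}{11289}$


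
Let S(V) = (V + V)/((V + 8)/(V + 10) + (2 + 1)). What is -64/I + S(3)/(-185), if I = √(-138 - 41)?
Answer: -39/4625 + 64*I*√179/179 ≈ -0.0084324 + 4.7836*I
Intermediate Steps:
I = I*√179 (I = √(-179) = I*√179 ≈ 13.379*I)
S(V) = 2*V/(3 + (8 + V)/(10 + V)) (S(V) = (2*V)/((8 + V)/(10 + V) + 3) = (2*V)/(3 + (8 + V)/(10 + V)) = 2*V/(3 + (8 + V)/(10 + V)))
-64/I + S(3)/(-185) = -64*(-I*√179/179) + (3*(10 + 3)/(19 + 2*3))/(-185) = -(-64)*I*√179/179 + (3*13/(19 + 6))*(-1/185) = 64*I*√179/179 + (3*13/25)*(-1/185) = 64*I*√179/179 + (3*(1/25)*13)*(-1/185) = 64*I*√179/179 + (39/25)*(-1/185) = 64*I*√179/179 - 39/4625 = -39/4625 + 64*I*√179/179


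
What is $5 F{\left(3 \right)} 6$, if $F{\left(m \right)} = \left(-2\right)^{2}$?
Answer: $120$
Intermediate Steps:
$F{\left(m \right)} = 4$
$5 F{\left(3 \right)} 6 = 5 \cdot 4 \cdot 6 = 20 \cdot 6 = 120$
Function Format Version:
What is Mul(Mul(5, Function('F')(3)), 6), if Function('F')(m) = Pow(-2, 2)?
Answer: 120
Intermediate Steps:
Function('F')(m) = 4
Mul(Mul(5, Function('F')(3)), 6) = Mul(Mul(5, 4), 6) = Mul(20, 6) = 120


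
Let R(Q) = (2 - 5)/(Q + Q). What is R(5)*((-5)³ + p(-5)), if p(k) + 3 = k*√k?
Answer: 192/5 + 3*I*√5/2 ≈ 38.4 + 3.3541*I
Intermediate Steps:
p(k) = -3 + k^(3/2) (p(k) = -3 + k*√k = -3 + k^(3/2))
R(Q) = -3/(2*Q) (R(Q) = -3*1/(2*Q) = -3/(2*Q))
R(5)*((-5)³ + p(-5)) = (-3/2/5)*((-5)³ + (-3 + (-5)^(3/2))) = (-3/2*⅕)*(-125 + (-3 - 5*I*√5)) = -3*(-128 - 5*I*√5)/10 = 192/5 + 3*I*√5/2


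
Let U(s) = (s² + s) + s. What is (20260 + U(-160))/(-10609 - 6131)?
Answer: -253/93 ≈ -2.7204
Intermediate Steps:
U(s) = s² + 2*s (U(s) = (s + s²) + s = s² + 2*s)
(20260 + U(-160))/(-10609 - 6131) = (20260 - 160*(2 - 160))/(-10609 - 6131) = (20260 - 160*(-158))/(-16740) = (20260 + 25280)*(-1/16740) = 45540*(-1/16740) = -253/93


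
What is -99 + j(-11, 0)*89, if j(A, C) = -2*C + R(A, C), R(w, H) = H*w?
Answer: -99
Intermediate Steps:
j(A, C) = -2*C + A*C (j(A, C) = -2*C + C*A = -2*C + A*C)
-99 + j(-11, 0)*89 = -99 + (0*(-2 - 11))*89 = -99 + (0*(-13))*89 = -99 + 0*89 = -99 + 0 = -99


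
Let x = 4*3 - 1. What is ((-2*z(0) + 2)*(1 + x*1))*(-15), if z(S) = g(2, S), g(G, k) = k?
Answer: -360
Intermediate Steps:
z(S) = S
x = 11 (x = 12 - 1 = 11)
((-2*z(0) + 2)*(1 + x*1))*(-15) = ((-2*0 + 2)*(1 + 11*1))*(-15) = ((0 + 2)*(1 + 11))*(-15) = (2*12)*(-15) = 24*(-15) = -360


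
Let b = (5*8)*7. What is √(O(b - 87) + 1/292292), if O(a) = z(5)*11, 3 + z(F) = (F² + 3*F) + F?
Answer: √9867697905065/146146 ≈ 21.494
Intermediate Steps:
b = 280 (b = 40*7 = 280)
z(F) = -3 + F² + 4*F (z(F) = -3 + ((F² + 3*F) + F) = -3 + (F² + 4*F) = -3 + F² + 4*F)
O(a) = 462 (O(a) = (-3 + 5² + 4*5)*11 = (-3 + 25 + 20)*11 = 42*11 = 462)
√(O(b - 87) + 1/292292) = √(462 + 1/292292) = √(135038905/292292) = √9867697905065/146146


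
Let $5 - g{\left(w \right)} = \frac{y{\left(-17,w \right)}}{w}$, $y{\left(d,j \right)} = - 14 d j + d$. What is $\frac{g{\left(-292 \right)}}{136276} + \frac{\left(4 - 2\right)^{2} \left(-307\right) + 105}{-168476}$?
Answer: $\frac{1186492271}{239432026064} \approx 0.0049554$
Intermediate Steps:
$y{\left(d,j \right)} = d - 14 d j$ ($y{\left(d,j \right)} = - 14 d j + d = d - 14 d j$)
$g{\left(w \right)} = 5 - \frac{-17 + 238 w}{w}$ ($g{\left(w \right)} = 5 - \frac{\left(-17\right) \left(1 - 14 w\right)}{w} = 5 - \frac{-17 + 238 w}{w}$)
$\frac{g{\left(-292 \right)}}{136276} + \frac{\left(4 - 2\right)^{2} \left(-307\right) + 105}{-168476} = \frac{-233 + \frac{17}{-292}}{136276} + \frac{\left(4 - 2\right)^{2} \left(-307\right) + 105}{-168476} = \left(-233 + 17 \left(- \frac{1}{292}\right)\right) \frac{1}{136276} + \left(2^{2} \left(-307\right) + 105\right) \left(- \frac{1}{168476}\right) = \left(-233 - \frac{17}{292}\right) \frac{1}{136276} + \left(4 \left(-307\right) + 105\right) \left(- \frac{1}{168476}\right) = \left(- \frac{68053}{292}\right) \frac{1}{136276} + \left(-1228 + 105\right) \left(- \frac{1}{168476}\right) = - \frac{68053}{39792592} - - \frac{1123}{168476} = - \frac{68053}{39792592} + \frac{1123}{168476} = \frac{1186492271}{239432026064}$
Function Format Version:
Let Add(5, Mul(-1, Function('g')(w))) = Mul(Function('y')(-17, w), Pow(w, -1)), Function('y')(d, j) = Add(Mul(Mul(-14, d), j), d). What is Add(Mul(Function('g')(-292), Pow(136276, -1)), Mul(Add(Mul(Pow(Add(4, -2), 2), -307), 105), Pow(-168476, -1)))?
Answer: Rational(1186492271, 239432026064) ≈ 0.0049554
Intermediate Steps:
Function('y')(d, j) = Add(d, Mul(-14, d, j)) (Function('y')(d, j) = Add(Mul(-14, d, j), d) = Add(d, Mul(-14, d, j)))
Function('g')(w) = Add(5, Mul(-1, Pow(w, -1), Add(-17, Mul(238, w)))) (Function('g')(w) = Add(5, Mul(-1, Mul(Mul(-17, Add(1, Mul(-14, w))), Pow(w, -1)))) = Add(5, Mul(-1, Mul(Add(-17, Mul(238, w)), Pow(w, -1)))) = Add(5, Mul(-1, Mul(Pow(w, -1), Add(-17, Mul(238, w))))) = Add(5, Mul(-1, Pow(w, -1), Add(-17, Mul(238, w)))))
Add(Mul(Function('g')(-292), Pow(136276, -1)), Mul(Add(Mul(Pow(Add(4, -2), 2), -307), 105), Pow(-168476, -1))) = Add(Mul(Add(-233, Mul(17, Pow(-292, -1))), Pow(136276, -1)), Mul(Add(Mul(Pow(Add(4, -2), 2), -307), 105), Pow(-168476, -1))) = Add(Mul(Add(-233, Mul(17, Rational(-1, 292))), Rational(1, 136276)), Mul(Add(Mul(Pow(2, 2), -307), 105), Rational(-1, 168476))) = Add(Mul(Add(-233, Rational(-17, 292)), Rational(1, 136276)), Mul(Add(Mul(4, -307), 105), Rational(-1, 168476))) = Add(Mul(Rational(-68053, 292), Rational(1, 136276)), Mul(Add(-1228, 105), Rational(-1, 168476))) = Add(Rational(-68053, 39792592), Mul(-1123, Rational(-1, 168476))) = Add(Rational(-68053, 39792592), Rational(1123, 168476)) = Rational(1186492271, 239432026064)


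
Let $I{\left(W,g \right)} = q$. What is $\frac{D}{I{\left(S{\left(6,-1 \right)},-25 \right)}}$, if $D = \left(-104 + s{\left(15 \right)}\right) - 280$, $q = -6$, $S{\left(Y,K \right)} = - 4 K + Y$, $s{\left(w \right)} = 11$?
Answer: $\frac{373}{6} \approx 62.167$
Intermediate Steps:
$S{\left(Y,K \right)} = Y - 4 K$
$I{\left(W,g \right)} = -6$
$D = -373$ ($D = \left(-104 + 11\right) - 280 = -93 - 280 = -373$)
$\frac{D}{I{\left(S{\left(6,-1 \right)},-25 \right)}} = - \frac{373}{-6} = \left(-373\right) \left(- \frac{1}{6}\right) = \frac{373}{6}$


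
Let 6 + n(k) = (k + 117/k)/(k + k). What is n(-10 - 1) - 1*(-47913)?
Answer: 5796866/121 ≈ 47908.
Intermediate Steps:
n(k) = -6 + (k + 117/k)/(2*k) (n(k) = -6 + (k + 117/k)/(k + k) = -6 + (k + 117/k)/((2*k)) = -6 + (k + 117/k)*(1/(2*k)) = -6 + (k + 117/k)/(2*k))
n(-10 - 1) - 1*(-47913) = (-11/2 + 117/(2*(-10 - 1)²)) - 1*(-47913) = (-11/2 + (117/2)/(-11)²) + 47913 = (-11/2 + (117/2)*(1/121)) + 47913 = (-11/2 + 117/242) + 47913 = -607/121 + 47913 = 5796866/121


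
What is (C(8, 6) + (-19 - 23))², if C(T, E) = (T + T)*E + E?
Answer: 3600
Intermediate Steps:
C(T, E) = E + 2*E*T (C(T, E) = (2*T)*E + E = 2*E*T + E = E + 2*E*T)
(C(8, 6) + (-19 - 23))² = (6*(1 + 2*8) + (-19 - 23))² = (6*(1 + 16) - 42)² = (6*17 - 42)² = (102 - 42)² = 60² = 3600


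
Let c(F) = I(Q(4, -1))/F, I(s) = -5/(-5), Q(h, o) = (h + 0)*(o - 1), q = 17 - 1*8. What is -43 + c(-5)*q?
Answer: -224/5 ≈ -44.800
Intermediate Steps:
q = 9 (q = 17 - 8 = 9)
Q(h, o) = h*(-1 + o)
I(s) = 1 (I(s) = -5*(-⅕) = 1)
c(F) = 1/F
-43 + c(-5)*q = -43 + 9/(-5) = -43 - ⅕*9 = -43 - 9/5 = -224/5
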